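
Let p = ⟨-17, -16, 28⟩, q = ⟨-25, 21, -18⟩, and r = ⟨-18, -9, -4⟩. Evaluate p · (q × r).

17482

q × r:
i: 21·(-4) - (-18)·(-9) = -84 - 162 = -246
j: (-18)·(-18) - (-25)·(-4) = 324 - 100 = 224
k: (-25)·(-9) - 21·(-18) = 225 - (-378) = 603
q × r = (-246, 224, 603)
p · (q × r) = (-17)·(-246) + (-16)·224 + 28·603 = 4182 - 3584 + 16884 = 17482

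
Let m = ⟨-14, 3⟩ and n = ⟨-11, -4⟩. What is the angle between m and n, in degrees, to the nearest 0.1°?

m · n = (-14)·(-11) + 3·(-4) = 154 - 12 = 142
|m|² = 196 + 9 = 205,  |m| = √205 ≈ 14.317821
|n|² = 121 + 16 = 137,  |n| = √137 ≈ 11.704700
cos θ = 142 / (14.317821 · 11.704700) ≈ 0.84733
θ = arccos(0.84733) ≈ 32.1°

32.1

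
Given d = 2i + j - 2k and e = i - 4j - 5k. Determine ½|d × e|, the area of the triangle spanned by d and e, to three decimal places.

8.860

i: 1·(-5) - (-2)·(-4) = -5 - 8 = -13
j: (-2)·1 - 2·(-5) = -2 - (-10) = 8
k: 2·(-4) - 1·1 = -8 - 1 = -9
d × e = (-13, 8, -9)
|d × e| = √((-13)² + 8² + (-9)²) = √314 ≈ 17.7200
area = ½ · 17.7200 ≈ 8.860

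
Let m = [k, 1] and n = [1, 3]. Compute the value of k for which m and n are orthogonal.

m · n = k·1 + 1·3 = 3 + 1k
Set equal to 0: 1k = -3, so k = -3.

-3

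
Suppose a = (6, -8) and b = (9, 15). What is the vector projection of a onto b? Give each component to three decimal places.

(-1.941, -3.235)

a · b = 6·9 + (-8)·15 = 54 - 120 = -66
|b|² = 81 + 225 = 306
proj_b a = (-66/306) · (9, 15) ≈ (-1.941, -3.235)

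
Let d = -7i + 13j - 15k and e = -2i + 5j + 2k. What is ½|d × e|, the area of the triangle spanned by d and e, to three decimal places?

i: 13·2 - (-15)·5 = 26 - (-75) = 101
j: (-15)·(-2) - (-7)·2 = 30 - (-14) = 44
k: (-7)·5 - 13·(-2) = -35 - (-26) = -9
d × e = (101, 44, -9)
|d × e| = √(101² + 44² + (-9)²) = √12218 ≈ 110.5351
area = ½ · 110.5351 ≈ 55.268

55.268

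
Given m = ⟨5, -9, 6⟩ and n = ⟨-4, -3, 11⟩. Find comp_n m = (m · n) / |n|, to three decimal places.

m · n = 5·(-4) + (-9)·(-3) + 6·11 = -20 + 27 + 66 = 73
|n| = √(16 + 9 + 121) = √146 ≈ 12.0830
comp_n m = 73 / √146 ≈ 6.042

6.042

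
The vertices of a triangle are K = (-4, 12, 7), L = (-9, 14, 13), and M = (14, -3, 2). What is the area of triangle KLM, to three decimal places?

KL = (-5, 2, 6),  KM = (18, -15, -5)
i: 2·(-5) - 6·(-15) = -10 - (-90) = 80
j: 6·18 - (-5)·(-5) = 108 - 25 = 83
k: (-5)·(-15) - 2·18 = 75 - 36 = 39
KL × KM = (80, 83, 39)
|KL × KM| = √14810 ≈ 121.6963
area = ½ · 121.6963 ≈ 60.848

60.848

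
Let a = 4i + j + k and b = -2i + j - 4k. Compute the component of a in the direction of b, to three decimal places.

-2.400

a · b = 4·(-2) + 1·1 + 1·(-4) = -8 + 1 - 4 = -11
|b| = √(4 + 1 + 16) = √21 ≈ 4.5826
comp_b a = -11 / √21 ≈ -2.400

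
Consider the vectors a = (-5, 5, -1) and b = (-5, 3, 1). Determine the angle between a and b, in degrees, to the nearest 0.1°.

a · b = (-5)·(-5) + 5·3 + (-1)·1 = 25 + 15 - 1 = 39
|a|² = 25 + 25 + 1 = 51,  |a| = √51 ≈ 7.141428
|b|² = 25 + 9 + 1 = 35,  |b| = √35 ≈ 5.916080
cos θ = 39 / (7.141428 · 5.916080) ≈ 0.92309
θ = arccos(0.92309) ≈ 22.6°

22.6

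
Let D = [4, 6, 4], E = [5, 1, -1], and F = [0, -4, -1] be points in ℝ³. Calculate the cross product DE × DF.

(-25, 25, -30)

DE = (1, -5, -5)
DF = (-4, -10, -5)
i: (-5)·(-5) - (-5)·(-10) = 25 - 50 = -25
j: (-5)·(-4) - 1·(-5) = 20 - (-5) = 25
k: 1·(-10) - (-5)·(-4) = -10 - 20 = -30
DE × DF = (-25, 25, -30)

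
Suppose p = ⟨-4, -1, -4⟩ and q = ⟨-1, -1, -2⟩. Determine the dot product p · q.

13

p · q = (-4)·(-1) + (-1)·(-1) + (-4)·(-2) = 4 + 1 + 8 = 13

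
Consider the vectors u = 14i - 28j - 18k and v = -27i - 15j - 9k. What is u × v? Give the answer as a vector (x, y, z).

(-18, 612, -966)

i: (-28)·(-9) - (-18)·(-15) = 252 - 270 = -18
j: (-18)·(-27) - 14·(-9) = 486 - (-126) = 612
k: 14·(-15) - (-28)·(-27) = -210 - 756 = -966
u × v = (-18, 612, -966)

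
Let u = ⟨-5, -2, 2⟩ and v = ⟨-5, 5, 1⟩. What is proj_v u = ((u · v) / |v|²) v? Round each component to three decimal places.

(-1.667, 1.667, 0.333)

u · v = (-5)·(-5) + (-2)·5 + 2·1 = 25 - 10 + 2 = 17
|v|² = 25 + 25 + 1 = 51
proj_v u = (17/51) · (-5, 5, 1) ≈ (-1.667, 1.667, 0.333)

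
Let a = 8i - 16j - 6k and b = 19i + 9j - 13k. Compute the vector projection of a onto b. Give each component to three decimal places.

(2.674, 1.267, -1.830)

a · b = 8·19 + (-16)·9 + (-6)·(-13) = 152 - 144 + 78 = 86
|b|² = 361 + 81 + 169 = 611
proj_b a = (86/611) · (19, 9, -13) ≈ (2.674, 1.267, -1.830)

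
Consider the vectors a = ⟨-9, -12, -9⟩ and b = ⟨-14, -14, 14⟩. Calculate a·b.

168

a · b = (-9)·(-14) + (-12)·(-14) + (-9)·14 = 126 + 168 - 126 = 168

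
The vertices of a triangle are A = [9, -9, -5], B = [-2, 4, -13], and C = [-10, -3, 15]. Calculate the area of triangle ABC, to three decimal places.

AB = (-11, 13, -8),  AC = (-19, 6, 20)
i: 13·20 - (-8)·6 = 260 - (-48) = 308
j: (-8)·(-19) - (-11)·20 = 152 - (-220) = 372
k: (-11)·6 - 13·(-19) = -66 - (-247) = 181
AB × AC = (308, 372, 181)
|AB × AC| = √266009 ≈ 515.7606
area = ½ · 515.7606 ≈ 257.880

257.880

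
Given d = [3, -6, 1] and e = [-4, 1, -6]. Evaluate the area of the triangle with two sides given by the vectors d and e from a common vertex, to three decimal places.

i: (-6)·(-6) - 1·1 = 36 - 1 = 35
j: 1·(-4) - 3·(-6) = -4 - (-18) = 14
k: 3·1 - (-6)·(-4) = 3 - 24 = -21
d × e = (35, 14, -21)
|d × e| = √(35² + 14² + (-21)²) = √1862 ≈ 43.1509
area = ½ · 43.1509 ≈ 21.575

21.575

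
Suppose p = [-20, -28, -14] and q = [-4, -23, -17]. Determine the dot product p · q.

962

p · q = (-20)·(-4) + (-28)·(-23) + (-14)·(-17) = 80 + 644 + 238 = 962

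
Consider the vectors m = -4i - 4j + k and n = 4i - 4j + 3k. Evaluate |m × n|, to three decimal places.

i: (-4)·3 - 1·(-4) = -12 - (-4) = -8
j: 1·4 - (-4)·3 = 4 - (-12) = 16
k: (-4)·(-4) - (-4)·4 = 16 - (-16) = 32
m × n = (-8, 16, 32)
|m × n| = √((-8)² + 16² + 32²) = √1344 ≈ 36.6606

36.661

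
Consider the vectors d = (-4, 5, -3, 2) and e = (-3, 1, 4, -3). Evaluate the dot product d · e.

-1

d · e = (-4)·(-3) + 5·1 + (-3)·4 + 2·(-3) = 12 + 5 - 12 - 6 = -1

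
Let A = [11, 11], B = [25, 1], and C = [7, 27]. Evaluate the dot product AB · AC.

AB = B − A = (14, -10)
AC = C − A = (-4, 16)
AB · AC = 14·(-4) + (-10)·16 = -56 - 160 = -216

-216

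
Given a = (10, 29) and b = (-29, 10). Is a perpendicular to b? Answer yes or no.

a · b = 10·(-29) + 29·10 = -290 + 290 = 0
Zero, so the vectors are orthogonal.

yes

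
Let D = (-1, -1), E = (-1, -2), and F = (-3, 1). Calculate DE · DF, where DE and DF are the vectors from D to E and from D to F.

-2

DE = E − D = (0, -1)
DF = F − D = (-2, 2)
DE · DF = 0·(-2) + (-1)·2 = 0 - 2 = -2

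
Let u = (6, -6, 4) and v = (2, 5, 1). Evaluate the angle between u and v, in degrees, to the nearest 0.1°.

105.8

u · v = 6·2 + (-6)·5 + 4·1 = 12 - 30 + 4 = -14
|u|² = 36 + 36 + 16 = 88,  |u| = √88 ≈ 9.380832
|v|² = 4 + 25 + 1 = 30,  |v| = √30 ≈ 5.477226
cos θ = -14 / (9.380832 · 5.477226) ≈ -0.27247
θ = arccos(-0.27247) ≈ 105.8°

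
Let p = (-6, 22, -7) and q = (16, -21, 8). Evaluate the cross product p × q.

(29, -64, -226)

i: 22·8 - (-7)·(-21) = 176 - 147 = 29
j: (-7)·16 - (-6)·8 = -112 - (-48) = -64
k: (-6)·(-21) - 22·16 = 126 - 352 = -226
p × q = (29, -64, -226)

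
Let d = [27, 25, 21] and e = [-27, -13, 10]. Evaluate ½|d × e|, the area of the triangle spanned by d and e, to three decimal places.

i: 25·10 - 21·(-13) = 250 - (-273) = 523
j: 21·(-27) - 27·10 = -567 - 270 = -837
k: 27·(-13) - 25·(-27) = -351 - (-675) = 324
d × e = (523, -837, 324)
|d × e| = √(523² + (-837)² + 324²) = √1079074 ≈ 1038.7849
area = ½ · 1038.7849 ≈ 519.392

519.392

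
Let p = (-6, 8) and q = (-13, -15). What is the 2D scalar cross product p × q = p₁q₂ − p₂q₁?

194

(-6)·(-15) - 8·(-13) = 90 - (-104) = 194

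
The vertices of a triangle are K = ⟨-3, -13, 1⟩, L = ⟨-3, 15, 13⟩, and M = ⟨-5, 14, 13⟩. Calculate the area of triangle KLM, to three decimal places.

31.048

KL = (0, 28, 12),  KM = (-2, 27, 12)
i: 28·12 - 12·27 = 336 - 324 = 12
j: 12·(-2) - 0·12 = -24 - 0 = -24
k: 0·27 - 28·(-2) = 0 - (-56) = 56
KL × KM = (12, -24, 56)
|KL × KM| = √3856 ≈ 62.0967
area = ½ · 62.0967 ≈ 31.048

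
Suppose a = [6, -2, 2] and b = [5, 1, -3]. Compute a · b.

22

a · b = 6·5 + (-2)·1 + 2·(-3) = 30 - 2 - 6 = 22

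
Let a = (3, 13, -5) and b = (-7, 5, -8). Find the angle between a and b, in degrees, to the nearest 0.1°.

a · b = 3·(-7) + 13·5 + (-5)·(-8) = -21 + 65 + 40 = 84
|a|² = 9 + 169 + 25 = 203,  |a| = √203 ≈ 14.247807
|b|² = 49 + 25 + 64 = 138,  |b| = √138 ≈ 11.747340
cos θ = 84 / (14.247807 · 11.747340) ≈ 0.50187
θ = arccos(0.50187) ≈ 59.9°

59.9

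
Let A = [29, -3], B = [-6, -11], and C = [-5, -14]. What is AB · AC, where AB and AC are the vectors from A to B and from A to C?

AB = B − A = (-35, -8)
AC = C − A = (-34, -11)
AB · AC = (-35)·(-34) + (-8)·(-11) = 1190 + 88 = 1278

1278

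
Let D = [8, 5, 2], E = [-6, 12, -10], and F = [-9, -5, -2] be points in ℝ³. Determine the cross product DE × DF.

DE = (-14, 7, -12)
DF = (-17, -10, -4)
i: 7·(-4) - (-12)·(-10) = -28 - 120 = -148
j: (-12)·(-17) - (-14)·(-4) = 204 - 56 = 148
k: (-14)·(-10) - 7·(-17) = 140 - (-119) = 259
DE × DF = (-148, 148, 259)

(-148, 148, 259)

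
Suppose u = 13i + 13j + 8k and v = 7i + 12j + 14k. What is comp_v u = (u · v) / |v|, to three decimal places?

18.202

u · v = 13·7 + 13·12 + 8·14 = 91 + 156 + 112 = 359
|v| = √(49 + 144 + 196) = √389 ≈ 19.7231
comp_v u = 359 / √389 ≈ 18.202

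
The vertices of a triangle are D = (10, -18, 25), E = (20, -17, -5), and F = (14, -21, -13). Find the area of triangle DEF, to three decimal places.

DE = (10, 1, -30),  DF = (4, -3, -38)
i: 1·(-38) - (-30)·(-3) = -38 - 90 = -128
j: (-30)·4 - 10·(-38) = -120 - (-380) = 260
k: 10·(-3) - 1·4 = -30 - 4 = -34
DE × DF = (-128, 260, -34)
|DE × DF| = √85140 ≈ 291.7876
area = ½ · 291.7876 ≈ 145.894

145.894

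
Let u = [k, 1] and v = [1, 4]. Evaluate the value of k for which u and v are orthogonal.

u · v = k·1 + 1·4 = 4 + 1k
Set equal to 0: 1k = -4, so k = -4.

-4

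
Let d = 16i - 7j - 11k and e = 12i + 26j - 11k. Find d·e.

d · e = 16·12 + (-7)·26 + (-11)·(-11) = 192 - 182 + 121 = 131

131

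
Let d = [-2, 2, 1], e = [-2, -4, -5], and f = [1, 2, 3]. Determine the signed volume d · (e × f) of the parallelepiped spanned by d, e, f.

e × f:
i: (-4)·3 - (-5)·2 = -12 - (-10) = -2
j: (-5)·1 - (-2)·3 = -5 - (-6) = 1
k: (-2)·2 - (-4)·1 = -4 - (-4) = 0
e × f = (-2, 1, 0)
d · (e × f) = (-2)·(-2) + 2·1 + 1·0 = 4 + 2 + 0 = 6

6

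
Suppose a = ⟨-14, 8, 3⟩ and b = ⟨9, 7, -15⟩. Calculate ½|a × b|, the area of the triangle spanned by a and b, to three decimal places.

143.414

i: 8·(-15) - 3·7 = -120 - 21 = -141
j: 3·9 - (-14)·(-15) = 27 - 210 = -183
k: (-14)·7 - 8·9 = -98 - 72 = -170
a × b = (-141, -183, -170)
|a × b| = √((-141)² + (-183)² + (-170)²) = √82270 ≈ 286.8275
area = ½ · 286.8275 ≈ 143.414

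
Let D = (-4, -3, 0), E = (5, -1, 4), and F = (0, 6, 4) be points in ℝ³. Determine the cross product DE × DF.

DE = (9, 2, 4)
DF = (4, 9, 4)
i: 2·4 - 4·9 = 8 - 36 = -28
j: 4·4 - 9·4 = 16 - 36 = -20
k: 9·9 - 2·4 = 81 - 8 = 73
DE × DF = (-28, -20, 73)

(-28, -20, 73)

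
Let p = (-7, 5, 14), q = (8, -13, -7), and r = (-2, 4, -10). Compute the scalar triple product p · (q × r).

-552

q × r:
i: (-13)·(-10) - (-7)·4 = 130 - (-28) = 158
j: (-7)·(-2) - 8·(-10) = 14 - (-80) = 94
k: 8·4 - (-13)·(-2) = 32 - 26 = 6
q × r = (158, 94, 6)
p · (q × r) = (-7)·158 + 5·94 + 14·6 = -1106 + 470 + 84 = -552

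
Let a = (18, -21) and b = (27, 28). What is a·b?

a · b = 18·27 + (-21)·28 = 486 - 588 = -102

-102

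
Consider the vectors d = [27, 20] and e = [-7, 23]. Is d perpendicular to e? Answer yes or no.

no

d · e = 27·(-7) + 20·23 = -189 + 460 = 271
Nonzero, so the vectors are not orthogonal.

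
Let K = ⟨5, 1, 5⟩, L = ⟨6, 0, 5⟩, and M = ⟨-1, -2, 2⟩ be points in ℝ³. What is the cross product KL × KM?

(3, 3, -9)

KL = (1, -1, 0)
KM = (-6, -3, -3)
i: (-1)·(-3) - 0·(-3) = 3 - 0 = 3
j: 0·(-6) - 1·(-3) = 0 - (-3) = 3
k: 1·(-3) - (-1)·(-6) = -3 - 6 = -9
KL × KM = (3, 3, -9)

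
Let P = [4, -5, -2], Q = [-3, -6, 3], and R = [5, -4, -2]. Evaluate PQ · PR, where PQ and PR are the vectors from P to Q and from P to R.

-8

PQ = Q − P = (-7, -1, 5)
PR = R − P = (1, 1, 0)
PQ · PR = (-7)·1 + (-1)·1 + 5·0 = -7 - 1 + 0 = -8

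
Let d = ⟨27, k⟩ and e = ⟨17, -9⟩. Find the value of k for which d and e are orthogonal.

d · e = 27·17 + k·(-9) = 459 - 9k
Set equal to 0: -9k = -459, so k = 51.

51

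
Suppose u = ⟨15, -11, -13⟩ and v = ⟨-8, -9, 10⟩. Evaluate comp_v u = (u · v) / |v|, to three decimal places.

u · v = 15·(-8) + (-11)·(-9) + (-13)·10 = -120 + 99 - 130 = -151
|v| = √(64 + 81 + 100) = √245 ≈ 15.6525
comp_v u = -151 / √245 ≈ -9.647

-9.647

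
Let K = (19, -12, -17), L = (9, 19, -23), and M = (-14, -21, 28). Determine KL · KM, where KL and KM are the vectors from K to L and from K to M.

-219

KL = L − K = (-10, 31, -6)
KM = M − K = (-33, -9, 45)
KL · KM = (-10)·(-33) + 31·(-9) + (-6)·45 = 330 - 279 - 270 = -219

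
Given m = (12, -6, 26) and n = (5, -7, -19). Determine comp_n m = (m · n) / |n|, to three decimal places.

m · n = 12·5 + (-6)·(-7) + 26·(-19) = 60 + 42 - 494 = -392
|n| = √(25 + 49 + 361) = √435 ≈ 20.8567
comp_n m = -392 / √435 ≈ -18.795

-18.795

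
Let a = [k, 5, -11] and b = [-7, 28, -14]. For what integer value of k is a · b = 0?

a · b = k·(-7) + 5·28 + (-11)·(-14) = 294 - 7k
Set equal to 0: -7k = -294, so k = 42.

42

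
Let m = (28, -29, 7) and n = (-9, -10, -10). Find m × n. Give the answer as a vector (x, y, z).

(360, 217, -541)

i: (-29)·(-10) - 7·(-10) = 290 - (-70) = 360
j: 7·(-9) - 28·(-10) = -63 - (-280) = 217
k: 28·(-10) - (-29)·(-9) = -280 - 261 = -541
m × n = (360, 217, -541)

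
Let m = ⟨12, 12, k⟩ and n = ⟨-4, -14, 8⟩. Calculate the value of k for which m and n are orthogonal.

m · n = 12·(-4) + 12·(-14) + k·8 = -216 + 8k
Set equal to 0: 8k = 216, so k = 27.

27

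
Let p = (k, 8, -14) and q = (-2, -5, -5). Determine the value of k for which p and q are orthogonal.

15

p · q = k·(-2) + 8·(-5) + (-14)·(-5) = 30 - 2k
Set equal to 0: -2k = -30, so k = 15.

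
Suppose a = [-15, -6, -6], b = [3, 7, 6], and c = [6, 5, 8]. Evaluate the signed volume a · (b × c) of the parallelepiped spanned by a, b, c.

b × c:
i: 7·8 - 6·5 = 56 - 30 = 26
j: 6·6 - 3·8 = 36 - 24 = 12
k: 3·5 - 7·6 = 15 - 42 = -27
b × c = (26, 12, -27)
a · (b × c) = (-15)·26 + (-6)·12 + (-6)·(-27) = -390 - 72 + 162 = -300

-300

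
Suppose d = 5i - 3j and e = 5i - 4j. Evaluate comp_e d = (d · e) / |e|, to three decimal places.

5.778

d · e = 5·5 + (-3)·(-4) = 25 + 12 = 37
|e| = √(25 + 16) = √41 ≈ 6.4031
comp_e d = 37 / √41 ≈ 5.778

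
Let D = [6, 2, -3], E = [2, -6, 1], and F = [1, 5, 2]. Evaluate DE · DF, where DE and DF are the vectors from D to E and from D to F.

16

DE = E − D = (-4, -8, 4)
DF = F − D = (-5, 3, 5)
DE · DF = (-4)·(-5) + (-8)·3 + 4·5 = 20 - 24 + 20 = 16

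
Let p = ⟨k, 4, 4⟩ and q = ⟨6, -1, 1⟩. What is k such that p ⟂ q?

0

p · q = k·6 + 4·(-1) + 4·1 = 0 + 6k
Set equal to 0: 6k = 0, so k = 0.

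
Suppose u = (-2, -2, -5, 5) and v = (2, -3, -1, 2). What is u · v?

u · v = (-2)·2 + (-2)·(-3) + (-5)·(-1) + 5·2 = -4 + 6 + 5 + 10 = 17

17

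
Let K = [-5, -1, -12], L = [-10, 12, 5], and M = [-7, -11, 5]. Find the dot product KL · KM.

169

KL = L − K = (-5, 13, 17)
KM = M − K = (-2, -10, 17)
KL · KM = (-5)·(-2) + 13·(-10) + 17·17 = 10 - 130 + 289 = 169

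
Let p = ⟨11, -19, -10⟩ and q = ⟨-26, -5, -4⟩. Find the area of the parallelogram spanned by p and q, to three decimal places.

628.087

i: (-19)·(-4) - (-10)·(-5) = 76 - 50 = 26
j: (-10)·(-26) - 11·(-4) = 260 - (-44) = 304
k: 11·(-5) - (-19)·(-26) = -55 - 494 = -549
p × q = (26, 304, -549)
|p × q| = √(26² + 304² + (-549)²) = √394493 ≈ 628.0868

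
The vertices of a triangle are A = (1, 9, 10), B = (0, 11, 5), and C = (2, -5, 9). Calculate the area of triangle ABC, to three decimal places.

AB = (-1, 2, -5),  AC = (1, -14, -1)
i: 2·(-1) - (-5)·(-14) = -2 - 70 = -72
j: (-5)·1 - (-1)·(-1) = -5 - 1 = -6
k: (-1)·(-14) - 2·1 = 14 - 2 = 12
AB × AC = (-72, -6, 12)
|AB × AC| = √5364 ≈ 73.2393
area = ½ · 73.2393 ≈ 36.620

36.620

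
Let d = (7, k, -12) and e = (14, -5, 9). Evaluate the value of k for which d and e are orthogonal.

d · e = 7·14 + k·(-5) + (-12)·9 = -10 - 5k
Set equal to 0: -5k = 10, so k = -2.

-2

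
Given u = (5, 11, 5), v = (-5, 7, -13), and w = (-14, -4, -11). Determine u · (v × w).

1342

v × w:
i: 7·(-11) - (-13)·(-4) = -77 - 52 = -129
j: (-13)·(-14) - (-5)·(-11) = 182 - 55 = 127
k: (-5)·(-4) - 7·(-14) = 20 - (-98) = 118
v × w = (-129, 127, 118)
u · (v × w) = 5·(-129) + 11·127 + 5·118 = -645 + 1397 + 590 = 1342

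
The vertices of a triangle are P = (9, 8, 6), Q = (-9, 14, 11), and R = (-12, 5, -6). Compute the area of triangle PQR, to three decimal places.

PQ = (-18, 6, 5),  PR = (-21, -3, -12)
i: 6·(-12) - 5·(-3) = -72 - (-15) = -57
j: 5·(-21) - (-18)·(-12) = -105 - 216 = -321
k: (-18)·(-3) - 6·(-21) = 54 - (-126) = 180
PQ × PR = (-57, -321, 180)
|PQ × PR| = √138690 ≈ 372.4111
area = ½ · 372.4111 ≈ 186.206

186.206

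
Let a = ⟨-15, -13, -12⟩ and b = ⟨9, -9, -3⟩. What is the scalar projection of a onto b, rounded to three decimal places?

a · b = (-15)·9 + (-13)·(-9) + (-12)·(-3) = -135 + 117 + 36 = 18
|b| = √(81 + 81 + 9) = √171 ≈ 13.0767
comp_b a = 18 / √171 ≈ 1.376

1.376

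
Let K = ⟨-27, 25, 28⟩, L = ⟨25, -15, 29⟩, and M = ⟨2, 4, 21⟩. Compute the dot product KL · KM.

KL = L − K = (52, -40, 1)
KM = M − K = (29, -21, -7)
KL · KM = 52·29 + (-40)·(-21) + 1·(-7) = 1508 + 840 - 7 = 2341

2341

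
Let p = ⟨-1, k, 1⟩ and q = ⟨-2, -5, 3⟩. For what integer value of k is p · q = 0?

p · q = (-1)·(-2) + k·(-5) + 1·3 = 5 - 5k
Set equal to 0: -5k = -5, so k = 1.

1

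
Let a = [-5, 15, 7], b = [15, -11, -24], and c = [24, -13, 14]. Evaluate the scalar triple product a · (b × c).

-8977

b × c:
i: (-11)·14 - (-24)·(-13) = -154 - 312 = -466
j: (-24)·24 - 15·14 = -576 - 210 = -786
k: 15·(-13) - (-11)·24 = -195 - (-264) = 69
b × c = (-466, -786, 69)
a · (b × c) = (-5)·(-466) + 15·(-786) + 7·69 = 2330 - 11790 + 483 = -8977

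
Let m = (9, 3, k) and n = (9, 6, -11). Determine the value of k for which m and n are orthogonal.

9

m · n = 9·9 + 3·6 + k·(-11) = 99 - 11k
Set equal to 0: -11k = -99, so k = 9.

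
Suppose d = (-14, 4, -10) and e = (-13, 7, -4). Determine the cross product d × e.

i: 4·(-4) - (-10)·7 = -16 - (-70) = 54
j: (-10)·(-13) - (-14)·(-4) = 130 - 56 = 74
k: (-14)·7 - 4·(-13) = -98 - (-52) = -46
d × e = (54, 74, -46)

(54, 74, -46)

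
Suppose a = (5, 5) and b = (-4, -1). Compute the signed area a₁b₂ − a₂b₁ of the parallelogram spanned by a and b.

5·(-1) - 5·(-4) = -5 - (-20) = 15

15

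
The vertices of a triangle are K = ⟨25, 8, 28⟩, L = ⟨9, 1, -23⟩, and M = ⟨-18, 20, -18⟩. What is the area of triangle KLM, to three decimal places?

KL = (-16, -7, -51),  KM = (-43, 12, -46)
i: (-7)·(-46) - (-51)·12 = 322 - (-612) = 934
j: (-51)·(-43) - (-16)·(-46) = 2193 - 736 = 1457
k: (-16)·12 - (-7)·(-43) = -192 - 301 = -493
KL × KM = (934, 1457, -493)
|KL × KM| = √3238254 ≈ 1799.5149
area = ½ · 1799.5149 ≈ 899.757

899.757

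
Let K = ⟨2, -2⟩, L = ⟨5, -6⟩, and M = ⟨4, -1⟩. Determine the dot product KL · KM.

KL = L − K = (3, -4)
KM = M − K = (2, 1)
KL · KM = 3·2 + (-4)·1 = 6 - 4 = 2

2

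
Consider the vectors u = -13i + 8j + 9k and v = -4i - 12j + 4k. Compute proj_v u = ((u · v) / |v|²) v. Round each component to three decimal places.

(0.182, 0.545, -0.182)

u · v = (-13)·(-4) + 8·(-12) + 9·4 = 52 - 96 + 36 = -8
|v|² = 16 + 144 + 16 = 176
proj_v u = (-8/176) · (-4, -12, 4) ≈ (0.182, 0.545, -0.182)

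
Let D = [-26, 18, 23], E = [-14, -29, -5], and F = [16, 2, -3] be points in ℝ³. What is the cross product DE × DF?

DE = (12, -47, -28)
DF = (42, -16, -26)
i: (-47)·(-26) - (-28)·(-16) = 1222 - 448 = 774
j: (-28)·42 - 12·(-26) = -1176 - (-312) = -864
k: 12·(-16) - (-47)·42 = -192 - (-1974) = 1782
DE × DF = (774, -864, 1782)

(774, -864, 1782)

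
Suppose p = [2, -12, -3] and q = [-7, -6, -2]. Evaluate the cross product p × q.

i: (-12)·(-2) - (-3)·(-6) = 24 - 18 = 6
j: (-3)·(-7) - 2·(-2) = 21 - (-4) = 25
k: 2·(-6) - (-12)·(-7) = -12 - 84 = -96
p × q = (6, 25, -96)

(6, 25, -96)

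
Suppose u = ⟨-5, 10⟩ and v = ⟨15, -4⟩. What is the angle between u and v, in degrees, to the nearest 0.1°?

131.5

u · v = (-5)·15 + 10·(-4) = -75 - 40 = -115
|u|² = 25 + 100 = 125,  |u| = √125 ≈ 11.180340
|v|² = 225 + 16 = 241,  |v| = √241 ≈ 15.524175
cos θ = -115 / (11.180340 · 15.524175) ≈ -0.66257
θ = arccos(-0.66257) ≈ 131.5°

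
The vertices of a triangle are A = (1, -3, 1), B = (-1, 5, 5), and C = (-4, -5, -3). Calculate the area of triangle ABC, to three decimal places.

28.705

AB = (-2, 8, 4),  AC = (-5, -2, -4)
i: 8·(-4) - 4·(-2) = -32 - (-8) = -24
j: 4·(-5) - (-2)·(-4) = -20 - 8 = -28
k: (-2)·(-2) - 8·(-5) = 4 - (-40) = 44
AB × AC = (-24, -28, 44)
|AB × AC| = √3296 ≈ 57.4108
area = ½ · 57.4108 ≈ 28.705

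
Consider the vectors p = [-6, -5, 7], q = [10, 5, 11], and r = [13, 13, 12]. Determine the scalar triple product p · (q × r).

q × r:
i: 5·12 - 11·13 = 60 - 143 = -83
j: 11·13 - 10·12 = 143 - 120 = 23
k: 10·13 - 5·13 = 130 - 65 = 65
q × r = (-83, 23, 65)
p · (q × r) = (-6)·(-83) + (-5)·23 + 7·65 = 498 - 115 + 455 = 838

838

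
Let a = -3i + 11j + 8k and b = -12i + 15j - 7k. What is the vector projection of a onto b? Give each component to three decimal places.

(-4.163, 5.203, -2.428)

a · b = (-3)·(-12) + 11·15 + 8·(-7) = 36 + 165 - 56 = 145
|b|² = 144 + 225 + 49 = 418
proj_b a = (145/418) · (-12, 15, -7) ≈ (-4.163, 5.203, -2.428)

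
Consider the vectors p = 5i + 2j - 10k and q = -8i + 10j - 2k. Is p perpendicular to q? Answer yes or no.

yes

p · q = 5·(-8) + 2·10 + (-10)·(-2) = -40 + 20 + 20 = 0
Zero, so the vectors are orthogonal.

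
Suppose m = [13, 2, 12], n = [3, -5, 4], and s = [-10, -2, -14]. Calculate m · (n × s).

346

n × s:
i: (-5)·(-14) - 4·(-2) = 70 - (-8) = 78
j: 4·(-10) - 3·(-14) = -40 - (-42) = 2
k: 3·(-2) - (-5)·(-10) = -6 - 50 = -56
n × s = (78, 2, -56)
m · (n × s) = 13·78 + 2·2 + 12·(-56) = 1014 + 4 - 672 = 346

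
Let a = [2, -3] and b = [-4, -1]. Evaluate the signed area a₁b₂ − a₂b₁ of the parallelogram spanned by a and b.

2·(-1) - (-3)·(-4) = -2 - 12 = -14

-14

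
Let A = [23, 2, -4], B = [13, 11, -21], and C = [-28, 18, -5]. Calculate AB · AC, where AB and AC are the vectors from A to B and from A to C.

671

AB = B − A = (-10, 9, -17)
AC = C − A = (-51, 16, -1)
AB · AC = (-10)·(-51) + 9·16 + (-17)·(-1) = 510 + 144 + 17 = 671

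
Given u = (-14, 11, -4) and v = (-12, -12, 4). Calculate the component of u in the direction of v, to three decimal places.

1.147

u · v = (-14)·(-12) + 11·(-12) + (-4)·4 = 168 - 132 - 16 = 20
|v| = √(144 + 144 + 16) = √304 ≈ 17.4356
comp_v u = 20 / √304 ≈ 1.147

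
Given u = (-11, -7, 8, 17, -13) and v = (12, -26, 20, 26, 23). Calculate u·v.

u · v = (-11)·12 + (-7)·(-26) + 8·20 + 17·26 + (-13)·23 = -132 + 182 + 160 + 442 - 299 = 353

353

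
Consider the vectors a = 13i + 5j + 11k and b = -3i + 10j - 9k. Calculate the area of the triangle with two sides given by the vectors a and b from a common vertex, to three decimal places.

114.134

i: 5·(-9) - 11·10 = -45 - 110 = -155
j: 11·(-3) - 13·(-9) = -33 - (-117) = 84
k: 13·10 - 5·(-3) = 130 - (-15) = 145
a × b = (-155, 84, 145)
|a × b| = √((-155)² + 84² + 145²) = √52106 ≈ 228.2674
area = ½ · 228.2674 ≈ 114.134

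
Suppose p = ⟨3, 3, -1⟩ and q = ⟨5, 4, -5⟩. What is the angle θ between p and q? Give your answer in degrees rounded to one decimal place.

p · q = 3·5 + 3·4 + (-1)·(-5) = 15 + 12 + 5 = 32
|p|² = 9 + 9 + 1 = 19,  |p| = √19 ≈ 4.358899
|q|² = 25 + 16 + 25 = 66,  |q| = √66 ≈ 8.124038
cos θ = 32 / (4.358899 · 8.124038) ≈ 0.90365
θ = arccos(0.90365) ≈ 25.4°

25.4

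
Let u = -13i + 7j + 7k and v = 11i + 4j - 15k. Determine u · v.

u · v = (-13)·11 + 7·4 + 7·(-15) = -143 + 28 - 105 = -220

-220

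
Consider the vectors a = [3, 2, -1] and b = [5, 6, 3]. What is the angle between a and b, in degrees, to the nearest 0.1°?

39.9

a · b = 3·5 + 2·6 + (-1)·3 = 15 + 12 - 3 = 24
|a|² = 9 + 4 + 1 = 14,  |a| = √14 ≈ 3.741657
|b|² = 25 + 36 + 9 = 70,  |b| = √70 ≈ 8.366600
cos θ = 24 / (3.741657 · 8.366600) ≈ 0.76665
θ = arccos(0.76665) ≈ 39.9°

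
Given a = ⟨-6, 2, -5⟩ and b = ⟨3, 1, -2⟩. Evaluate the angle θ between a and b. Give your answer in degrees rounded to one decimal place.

101.5

a · b = (-6)·3 + 2·1 + (-5)·(-2) = -18 + 2 + 10 = -6
|a|² = 36 + 4 + 25 = 65,  |a| = √65 ≈ 8.062258
|b|² = 9 + 1 + 4 = 14,  |b| = √14 ≈ 3.741657
cos θ = -6 / (8.062258 · 3.741657) ≈ -0.19890
θ = arccos(-0.19890) ≈ 101.5°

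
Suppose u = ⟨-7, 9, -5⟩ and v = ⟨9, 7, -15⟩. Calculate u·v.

75

u · v = (-7)·9 + 9·7 + (-5)·(-15) = -63 + 63 + 75 = 75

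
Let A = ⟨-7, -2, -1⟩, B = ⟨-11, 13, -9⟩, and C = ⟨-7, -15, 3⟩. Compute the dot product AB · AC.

-227

AB = B − A = (-4, 15, -8)
AC = C − A = (0, -13, 4)
AB · AC = (-4)·0 + 15·(-13) + (-8)·4 = 0 - 195 - 32 = -227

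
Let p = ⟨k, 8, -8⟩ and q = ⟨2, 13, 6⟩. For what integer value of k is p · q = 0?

-28

p · q = k·2 + 8·13 + (-8)·6 = 56 + 2k
Set equal to 0: 2k = -56, so k = -28.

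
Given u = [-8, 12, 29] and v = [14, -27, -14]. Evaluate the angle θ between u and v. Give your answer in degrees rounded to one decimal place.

u · v = (-8)·14 + 12·(-27) + 29·(-14) = -112 - 324 - 406 = -842
|u|² = 64 + 144 + 841 = 1049,  |u| = √1049 ≈ 32.388269
|v|² = 196 + 729 + 196 = 1121,  |v| = √1121 ≈ 33.481338
cos θ = -842 / (32.388269 · 33.481338) ≈ -0.77646
θ = arccos(-0.77646) ≈ 140.9°

140.9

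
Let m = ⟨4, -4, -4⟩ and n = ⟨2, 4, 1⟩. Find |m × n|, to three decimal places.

i: (-4)·1 - (-4)·4 = -4 - (-16) = 12
j: (-4)·2 - 4·1 = -8 - 4 = -12
k: 4·4 - (-4)·2 = 16 - (-8) = 24
m × n = (12, -12, 24)
|m × n| = √(12² + (-12)² + 24²) = √864 ≈ 29.3939

29.394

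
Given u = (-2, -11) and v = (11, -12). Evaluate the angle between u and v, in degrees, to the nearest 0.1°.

u · v = (-2)·11 + (-11)·(-12) = -22 + 132 = 110
|u|² = 4 + 121 = 125,  |u| = √125 ≈ 11.180340
|v|² = 121 + 144 = 265,  |v| = √265 ≈ 16.278821
cos θ = 110 / (11.180340 · 16.278821) ≈ 0.60439
θ = arccos(0.60439) ≈ 52.8°

52.8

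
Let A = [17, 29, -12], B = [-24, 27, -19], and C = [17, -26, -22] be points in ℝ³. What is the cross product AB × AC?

AB = (-41, -2, -7)
AC = (0, -55, -10)
i: (-2)·(-10) - (-7)·(-55) = 20 - 385 = -365
j: (-7)·0 - (-41)·(-10) = 0 - 410 = -410
k: (-41)·(-55) - (-2)·0 = 2255 - 0 = 2255
AB × AC = (-365, -410, 2255)

(-365, -410, 2255)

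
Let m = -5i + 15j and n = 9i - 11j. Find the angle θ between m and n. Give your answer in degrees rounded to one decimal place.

m · n = (-5)·9 + 15·(-11) = -45 - 165 = -210
|m|² = 25 + 225 = 250,  |m| = √250 ≈ 15.811388
|n|² = 81 + 121 = 202,  |n| = √202 ≈ 14.212670
cos θ = -210 / (15.811388 · 14.212670) ≈ -0.93449
θ = arccos(-0.93449) ≈ 159.1°

159.1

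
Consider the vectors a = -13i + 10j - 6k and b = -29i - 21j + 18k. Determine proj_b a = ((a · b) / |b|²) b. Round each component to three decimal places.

(-1.065, -0.771, 0.661)

a · b = (-13)·(-29) + 10·(-21) + (-6)·18 = 377 - 210 - 108 = 59
|b|² = 841 + 441 + 324 = 1606
proj_b a = (59/1606) · (-29, -21, 18) ≈ (-1.065, -0.771, 0.661)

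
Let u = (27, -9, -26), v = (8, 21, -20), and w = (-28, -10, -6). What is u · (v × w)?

v × w:
i: 21·(-6) - (-20)·(-10) = -126 - 200 = -326
j: (-20)·(-28) - 8·(-6) = 560 - (-48) = 608
k: 8·(-10) - 21·(-28) = -80 - (-588) = 508
v × w = (-326, 608, 508)
u · (v × w) = 27·(-326) + (-9)·608 + (-26)·508 = -8802 - 5472 - 13208 = -27482

-27482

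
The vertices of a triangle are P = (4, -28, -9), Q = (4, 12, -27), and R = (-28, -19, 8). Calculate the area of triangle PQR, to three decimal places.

PQ = (0, 40, -18),  PR = (-32, 9, 17)
i: 40·17 - (-18)·9 = 680 - (-162) = 842
j: (-18)·(-32) - 0·17 = 576 - 0 = 576
k: 0·9 - 40·(-32) = 0 - (-1280) = 1280
PQ × PR = (842, 576, 1280)
|PQ × PR| = √2679140 ≈ 1636.8079
area = ½ · 1636.8079 ≈ 818.404

818.404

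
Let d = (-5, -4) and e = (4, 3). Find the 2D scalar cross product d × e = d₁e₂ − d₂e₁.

1

(-5)·3 - (-4)·4 = -15 - (-16) = 1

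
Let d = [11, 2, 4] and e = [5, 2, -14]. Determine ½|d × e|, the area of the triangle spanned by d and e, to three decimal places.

i: 2·(-14) - 4·2 = -28 - 8 = -36
j: 4·5 - 11·(-14) = 20 - (-154) = 174
k: 11·2 - 2·5 = 22 - 10 = 12
d × e = (-36, 174, 12)
|d × e| = √((-36)² + 174² + 12²) = √31716 ≈ 178.0899
area = ½ · 178.0899 ≈ 89.045

89.045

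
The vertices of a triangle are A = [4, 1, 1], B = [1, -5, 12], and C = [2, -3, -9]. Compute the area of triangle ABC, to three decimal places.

AB = (-3, -6, 11),  AC = (-2, -4, -10)
i: (-6)·(-10) - 11·(-4) = 60 - (-44) = 104
j: 11·(-2) - (-3)·(-10) = -22 - 30 = -52
k: (-3)·(-4) - (-6)·(-2) = 12 - 12 = 0
AB × AC = (104, -52, 0)
|AB × AC| = √13520 ≈ 116.2755
area = ½ · 116.2755 ≈ 58.138

58.138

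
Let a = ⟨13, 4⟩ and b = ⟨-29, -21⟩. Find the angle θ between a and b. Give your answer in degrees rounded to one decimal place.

a · b = 13·(-29) + 4·(-21) = -377 - 84 = -461
|a|² = 169 + 16 = 185,  |a| = √185 ≈ 13.601471
|b|² = 841 + 441 = 1282,  |b| = √1282 ≈ 35.805028
cos θ = -461 / (13.601471 · 35.805028) ≈ -0.94661
θ = arccos(-0.94661) ≈ 161.2°

161.2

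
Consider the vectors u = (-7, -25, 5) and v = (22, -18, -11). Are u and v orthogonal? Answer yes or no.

u · v = (-7)·22 + (-25)·(-18) + 5·(-11) = -154 + 450 - 55 = 241
Nonzero, so the vectors are not orthogonal.

no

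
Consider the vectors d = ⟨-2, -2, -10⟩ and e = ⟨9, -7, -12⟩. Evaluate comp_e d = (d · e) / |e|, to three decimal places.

7.008

d · e = (-2)·9 + (-2)·(-7) + (-10)·(-12) = -18 + 14 + 120 = 116
|e| = √(81 + 49 + 144) = √274 ≈ 16.5529
comp_e d = 116 / √274 ≈ 7.008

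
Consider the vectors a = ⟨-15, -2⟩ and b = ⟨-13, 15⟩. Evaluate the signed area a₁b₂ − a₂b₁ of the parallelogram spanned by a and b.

-251

(-15)·15 - (-2)·(-13) = -225 - 26 = -251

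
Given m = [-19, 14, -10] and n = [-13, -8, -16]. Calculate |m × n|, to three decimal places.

483.992

i: 14·(-16) - (-10)·(-8) = -224 - 80 = -304
j: (-10)·(-13) - (-19)·(-16) = 130 - 304 = -174
k: (-19)·(-8) - 14·(-13) = 152 - (-182) = 334
m × n = (-304, -174, 334)
|m × n| = √((-304)² + (-174)² + 334²) = √234248 ≈ 483.9917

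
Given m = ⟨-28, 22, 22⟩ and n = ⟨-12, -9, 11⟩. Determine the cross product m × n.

(440, 44, 516)

i: 22·11 - 22·(-9) = 242 - (-198) = 440
j: 22·(-12) - (-28)·11 = -264 - (-308) = 44
k: (-28)·(-9) - 22·(-12) = 252 - (-264) = 516
m × n = (440, 44, 516)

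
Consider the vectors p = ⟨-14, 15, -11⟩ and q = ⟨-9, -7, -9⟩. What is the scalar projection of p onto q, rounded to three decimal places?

8.261

p · q = (-14)·(-9) + 15·(-7) + (-11)·(-9) = 126 - 105 + 99 = 120
|q| = √(81 + 49 + 81) = √211 ≈ 14.5258
comp_q p = 120 / √211 ≈ 8.261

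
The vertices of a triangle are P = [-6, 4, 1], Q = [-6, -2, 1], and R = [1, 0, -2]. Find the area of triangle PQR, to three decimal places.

PQ = (0, -6, 0),  PR = (7, -4, -3)
i: (-6)·(-3) - 0·(-4) = 18 - 0 = 18
j: 0·7 - 0·(-3) = 0 - 0 = 0
k: 0·(-4) - (-6)·7 = 0 - (-42) = 42
PQ × PR = (18, 0, 42)
|PQ × PR| = √2088 ≈ 45.6946
area = ½ · 45.6946 ≈ 22.847

22.847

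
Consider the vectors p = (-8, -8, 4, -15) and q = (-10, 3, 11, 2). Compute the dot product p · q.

70

p · q = (-8)·(-10) + (-8)·3 + 4·11 + (-15)·2 = 80 - 24 + 44 - 30 = 70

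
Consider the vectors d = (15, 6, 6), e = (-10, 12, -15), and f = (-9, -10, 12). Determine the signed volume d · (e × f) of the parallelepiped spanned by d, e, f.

2688

e × f:
i: 12·12 - (-15)·(-10) = 144 - 150 = -6
j: (-15)·(-9) - (-10)·12 = 135 - (-120) = 255
k: (-10)·(-10) - 12·(-9) = 100 - (-108) = 208
e × f = (-6, 255, 208)
d · (e × f) = 15·(-6) + 6·255 + 6·208 = -90 + 1530 + 1248 = 2688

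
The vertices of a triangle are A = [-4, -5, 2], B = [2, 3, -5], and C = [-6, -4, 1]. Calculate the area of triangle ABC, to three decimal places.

14.874

AB = (6, 8, -7),  AC = (-2, 1, -1)
i: 8·(-1) - (-7)·1 = -8 - (-7) = -1
j: (-7)·(-2) - 6·(-1) = 14 - (-6) = 20
k: 6·1 - 8·(-2) = 6 - (-16) = 22
AB × AC = (-1, 20, 22)
|AB × AC| = √885 ≈ 29.7489
area = ½ · 29.7489 ≈ 14.874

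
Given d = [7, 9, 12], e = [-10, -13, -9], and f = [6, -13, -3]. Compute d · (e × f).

1194

e × f:
i: (-13)·(-3) - (-9)·(-13) = 39 - 117 = -78
j: (-9)·6 - (-10)·(-3) = -54 - 30 = -84
k: (-10)·(-13) - (-13)·6 = 130 - (-78) = 208
e × f = (-78, -84, 208)
d · (e × f) = 7·(-78) + 9·(-84) + 12·208 = -546 - 756 + 2496 = 1194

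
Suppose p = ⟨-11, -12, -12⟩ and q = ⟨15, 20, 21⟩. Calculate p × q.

i: (-12)·21 - (-12)·20 = -252 - (-240) = -12
j: (-12)·15 - (-11)·21 = -180 - (-231) = 51
k: (-11)·20 - (-12)·15 = -220 - (-180) = -40
p × q = (-12, 51, -40)

(-12, 51, -40)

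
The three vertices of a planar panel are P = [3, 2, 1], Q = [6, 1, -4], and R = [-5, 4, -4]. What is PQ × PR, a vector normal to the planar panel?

PQ = (3, -1, -5)
PR = (-8, 2, -5)
i: (-1)·(-5) - (-5)·2 = 5 - (-10) = 15
j: (-5)·(-8) - 3·(-5) = 40 - (-15) = 55
k: 3·2 - (-1)·(-8) = 6 - 8 = -2
PQ × PR = (15, 55, -2)

(15, 55, -2)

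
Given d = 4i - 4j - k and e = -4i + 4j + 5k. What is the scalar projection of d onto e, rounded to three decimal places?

-4.901

d · e = 4·(-4) + (-4)·4 + (-1)·5 = -16 - 16 - 5 = -37
|e| = √(16 + 16 + 25) = √57 ≈ 7.5498
comp_e d = -37 / √57 ≈ -4.901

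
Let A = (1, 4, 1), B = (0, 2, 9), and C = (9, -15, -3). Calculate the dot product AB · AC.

-2

AB = B − A = (-1, -2, 8)
AC = C − A = (8, -19, -4)
AB · AC = (-1)·8 + (-2)·(-19) + 8·(-4) = -8 + 38 - 32 = -2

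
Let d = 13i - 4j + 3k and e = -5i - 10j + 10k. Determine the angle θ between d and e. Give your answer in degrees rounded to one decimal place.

d · e = 13·(-5) + (-4)·(-10) + 3·10 = -65 + 40 + 30 = 5
|d|² = 169 + 16 + 9 = 194,  |d| = √194 ≈ 13.928388
|e|² = 25 + 100 + 100 = 225,  |e| = √225 ≈ 15.000000
cos θ = 5 / (13.928388 · 15.000000) ≈ 0.02393
θ = arccos(0.02393) ≈ 88.6°

88.6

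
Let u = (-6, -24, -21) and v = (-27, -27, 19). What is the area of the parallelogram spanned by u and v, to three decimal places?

i: (-24)·19 - (-21)·(-27) = -456 - 567 = -1023
j: (-21)·(-27) - (-6)·19 = 567 - (-114) = 681
k: (-6)·(-27) - (-24)·(-27) = 162 - 648 = -486
u × v = (-1023, 681, -486)
|u × v| = √((-1023)² + 681² + (-486)²) = √1746486 ≈ 1321.5468

1321.547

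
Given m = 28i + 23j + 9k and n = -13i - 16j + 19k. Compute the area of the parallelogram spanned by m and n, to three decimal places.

i: 23·19 - 9·(-16) = 437 - (-144) = 581
j: 9·(-13) - 28·19 = -117 - 532 = -649
k: 28·(-16) - 23·(-13) = -448 - (-299) = -149
m × n = (581, -649, -149)
|m × n| = √(581² + (-649)² + (-149)²) = √780963 ≈ 883.7211

883.721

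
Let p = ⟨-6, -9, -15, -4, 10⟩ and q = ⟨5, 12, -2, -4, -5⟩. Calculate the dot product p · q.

-142

p · q = (-6)·5 + (-9)·12 + (-15)·(-2) + (-4)·(-4) + 10·(-5) = -30 - 108 + 30 + 16 - 50 = -142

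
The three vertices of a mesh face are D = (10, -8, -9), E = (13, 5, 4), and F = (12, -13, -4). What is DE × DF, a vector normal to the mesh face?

DE = (3, 13, 13)
DF = (2, -5, 5)
i: 13·5 - 13·(-5) = 65 - (-65) = 130
j: 13·2 - 3·5 = 26 - 15 = 11
k: 3·(-5) - 13·2 = -15 - 26 = -41
DE × DF = (130, 11, -41)

(130, 11, -41)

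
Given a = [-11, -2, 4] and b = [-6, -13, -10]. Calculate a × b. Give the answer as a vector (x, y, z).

i: (-2)·(-10) - 4·(-13) = 20 - (-52) = 72
j: 4·(-6) - (-11)·(-10) = -24 - 110 = -134
k: (-11)·(-13) - (-2)·(-6) = 143 - 12 = 131
a × b = (72, -134, 131)

(72, -134, 131)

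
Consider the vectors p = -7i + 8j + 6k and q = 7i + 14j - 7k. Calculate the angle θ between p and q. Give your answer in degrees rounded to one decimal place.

84.2

p · q = (-7)·7 + 8·14 + 6·(-7) = -49 + 112 - 42 = 21
|p|² = 49 + 64 + 36 = 149,  |p| = √149 ≈ 12.206556
|q|² = 49 + 196 + 49 = 294,  |q| = √294 ≈ 17.146428
cos θ = 21 / (12.206556 · 17.146428) ≈ 0.10034
θ = arccos(0.10034) ≈ 84.2°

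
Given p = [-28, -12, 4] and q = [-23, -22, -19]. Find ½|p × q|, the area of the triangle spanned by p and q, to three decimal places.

388.855

i: (-12)·(-19) - 4·(-22) = 228 - (-88) = 316
j: 4·(-23) - (-28)·(-19) = -92 - 532 = -624
k: (-28)·(-22) - (-12)·(-23) = 616 - 276 = 340
p × q = (316, -624, 340)
|p × q| = √(316² + (-624)² + 340²) = √604832 ≈ 777.7095
area = ½ · 777.7095 ≈ 388.855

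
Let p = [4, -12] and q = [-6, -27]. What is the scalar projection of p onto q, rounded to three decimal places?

10.847

p · q = 4·(-6) + (-12)·(-27) = -24 + 324 = 300
|q| = √(36 + 729) = √765 ≈ 27.6586
comp_q p = 300 / √765 ≈ 10.847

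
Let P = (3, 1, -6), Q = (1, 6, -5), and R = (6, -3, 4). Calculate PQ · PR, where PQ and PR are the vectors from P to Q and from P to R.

-16

PQ = Q − P = (-2, 5, 1)
PR = R − P = (3, -4, 10)
PQ · PR = (-2)·3 + 5·(-4) + 1·10 = -6 - 20 + 10 = -16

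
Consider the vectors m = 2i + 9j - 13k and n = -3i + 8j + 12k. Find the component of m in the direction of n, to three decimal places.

m · n = 2·(-3) + 9·8 + (-13)·12 = -6 + 72 - 156 = -90
|n| = √(9 + 64 + 144) = √217 ≈ 14.7309
comp_n m = -90 / √217 ≈ -6.110

-6.110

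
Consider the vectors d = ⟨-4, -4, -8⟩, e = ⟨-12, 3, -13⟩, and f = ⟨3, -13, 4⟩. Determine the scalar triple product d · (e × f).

-584

e × f:
i: 3·4 - (-13)·(-13) = 12 - 169 = -157
j: (-13)·3 - (-12)·4 = -39 - (-48) = 9
k: (-12)·(-13) - 3·3 = 156 - 9 = 147
e × f = (-157, 9, 147)
d · (e × f) = (-4)·(-157) + (-4)·9 + (-8)·147 = 628 - 36 - 1176 = -584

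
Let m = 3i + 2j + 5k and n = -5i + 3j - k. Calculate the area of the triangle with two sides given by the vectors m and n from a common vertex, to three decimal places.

16.837

i: 2·(-1) - 5·3 = -2 - 15 = -17
j: 5·(-5) - 3·(-1) = -25 - (-3) = -22
k: 3·3 - 2·(-5) = 9 - (-10) = 19
m × n = (-17, -22, 19)
|m × n| = √((-17)² + (-22)² + 19²) = √1134 ≈ 33.6749
area = ½ · 33.6749 ≈ 16.837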